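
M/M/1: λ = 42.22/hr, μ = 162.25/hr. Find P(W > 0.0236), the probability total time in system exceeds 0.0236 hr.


W ~ Exponential(μ−λ) for M/M/1.
μ − λ = 162.25 − 42.22 = 120.0300
P(W > t) = e^{−(μ−λ)t} = e^{−2.8327} = 0.058853

Final: 0.058853


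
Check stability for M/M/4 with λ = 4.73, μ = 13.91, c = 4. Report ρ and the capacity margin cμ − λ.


Total capacity cμ = 4·13.91 = 55.64/hr
ρ = λ/(cμ) = 4.73/55.64 = 0.08501
Stable ⇔ ρ < 1: YES
Spare capacity = cμ − λ = 55.64 − 4.73 = 50.91/hr

Final: ρ = 0.08501; stable; margin = 50.91/hr


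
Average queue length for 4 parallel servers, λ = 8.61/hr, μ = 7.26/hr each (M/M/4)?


a = λ/μ = 1.1860; ρ = a/4 = 0.2965
P₀ = 0.304474
Lq = P₀·a^c·ρ / (c!·(1−ρ)²) = 0.304474·1.97818·0.2965/(24·0.49493)
= 0.01503

Final: 0.01503


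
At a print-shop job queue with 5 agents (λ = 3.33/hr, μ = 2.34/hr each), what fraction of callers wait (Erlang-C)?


a = λ/μ = 1.4231; ρ = a/5 = 0.2846
P₀ = 0.240683 (from M/M/c formula)
C(c,a) = [a^c/(c!(1−ρ))]·P₀ = [5.83636/(120·0.7154)]·0.240683
= 0.06799·0.240683 = 0.016363

Final: 0.016363


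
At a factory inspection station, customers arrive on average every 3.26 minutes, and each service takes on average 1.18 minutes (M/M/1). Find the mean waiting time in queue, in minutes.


λ = 60/3.26 = 18.4049 /hr
μ = 60/1.18 = 50.8475 /hr
ρ = λ/μ = 18.4049/50.8475 = 0.3620
Wq = ρ/(μ−λ) = 0.3620/(50.8475−18.4049) = 0.01116 hr
In minutes: 0.01116·60 = 0.6694 min

Final: 0.6694 min


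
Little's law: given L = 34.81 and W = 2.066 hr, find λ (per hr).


λ = L/W = 34.81/2.066 = 16.8490 /hr

Final: 16.8490 /hr


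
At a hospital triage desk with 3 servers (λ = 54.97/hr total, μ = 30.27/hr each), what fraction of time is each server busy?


ρ = λ/(cμ) = 54.97/(3·30.27) = 54.97/90.81 = 0.6053

Final: 0.6053


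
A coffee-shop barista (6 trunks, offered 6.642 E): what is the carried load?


B(6,6.642) = 0.308456 (Erlang-B)
Carried load = a(1 − B) = 6.642·(1 − 0.308456) = 6.642·0.691544 = 4.5932 E

Final: 4.5932 Erlangs


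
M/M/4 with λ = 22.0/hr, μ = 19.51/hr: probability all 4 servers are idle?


a = λ/μ = 22.0/19.51 = 1.1276; ρ = a/c = 0.2819
Σ_{k=0}^{3} a^k/k! (terms k=0..3) = 1.00000 + 1.12763 + 0.63577 + 0.23897 = 3.00237
Tail: a^4/(4!(1−ρ)) = 1.61682/(24·0.7181) = 0.09381
P₀ = 1/(3.00237 + 0.09381) = 1/3.09618 = 0.322978

Final: 0.322978


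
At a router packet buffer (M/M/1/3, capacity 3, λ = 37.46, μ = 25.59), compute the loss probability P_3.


ρ = λ/μ = 37.46/25.59 = 1.4639
P_K = (1−ρ)ρ^K/(1−ρ^(K+1)) = (-0.4639·3.136841)/(1 − 4.591874)
= -1.455033/-3.591874 = 0.405090

Final: 0.405090


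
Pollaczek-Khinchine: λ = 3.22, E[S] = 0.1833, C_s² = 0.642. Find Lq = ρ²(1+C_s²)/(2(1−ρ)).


ρ = λ·E[S] = 3.22·0.1833 = 0.5902
Lq = ρ²(1+C_s²)/(2(1−ρ)) = 0.3484·(1+0.642)/(2·0.4098)
= 0.3484·1.6420/0.8195 = 0.69797

Final: 0.69797


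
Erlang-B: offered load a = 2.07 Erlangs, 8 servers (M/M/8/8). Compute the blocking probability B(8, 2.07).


B(c,a) = (a^c/c!) / Σ_{k=0}^{c} a^k/k!
a^8/8! = 0.008361
Σ terms (k=0..8): 1.00000 + 2.07000 + 2.14245 + 1.47829 + 0.76502 + 0.31672 + 0.10927 + 0.03231 + 0.008361 = 7.922412
B = 0.008361/7.922412 = 0.001055

Final: 0.001055


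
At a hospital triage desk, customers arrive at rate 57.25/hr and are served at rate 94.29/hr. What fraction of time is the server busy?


ρ = λ/μ = 57.25/94.29 = 0.6072

Final: 0.6072


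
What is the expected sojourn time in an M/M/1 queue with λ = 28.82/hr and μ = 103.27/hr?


W = 1/(μ−λ) = 1/(103.27 − 28.82) = 1/74.45 = 0.01343 hr

Final: 0.01343 hr


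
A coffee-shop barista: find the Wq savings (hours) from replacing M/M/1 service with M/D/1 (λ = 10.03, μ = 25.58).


ρ = 10.03/25.58 = 0.3921
Wq(M/M/1) = ρ/(μ−λ) = 0.3921/15.55 = 0.02522 hr
Wq(M/D/1) = ρ/(2(μ−λ)) = 0.01261 hr
Savings = 0.02522 − 0.01261 = 0.01261 hr

Final: 0.01261 hr


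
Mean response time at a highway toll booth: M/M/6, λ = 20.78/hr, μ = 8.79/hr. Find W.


a = 2.3641; ρ = 0.3940; P₀ = 0.093657
Lq = P₀·a^c·ρ/(c!(1−ρ)²) = 0.02436
Wq = Lq/λ = 0.02436/20.78 = 0.001172 hr
W = Wq + 1/μ = 0.001172 + 0.11377 = 0.11494 hr

Final: 0.11494 hr


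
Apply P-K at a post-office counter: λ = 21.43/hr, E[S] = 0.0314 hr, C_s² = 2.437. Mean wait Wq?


ρ = λ·E[S] = 21.43·0.0314 = 0.6729
E[S²] = E[S]²(1+C_s²) = 0.0314²·(1+2.437) = 0.003389
Wq = λ·E[S²]/(2(1−ρ)) = 21.43·0.003389/(2·0.3271) = 0.11101 hr

Final: 0.11101 hr


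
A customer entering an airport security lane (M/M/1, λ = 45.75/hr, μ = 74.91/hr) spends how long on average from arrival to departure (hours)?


W = 1/(μ−λ) = 1/(74.91 − 45.75) = 1/29.16 = 0.03429 hr

Final: 0.03429 hr


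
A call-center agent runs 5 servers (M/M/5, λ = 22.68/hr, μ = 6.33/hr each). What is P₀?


a = λ/μ = 22.68/6.33 = 3.5829; ρ = a/c = 0.7166
Σ_{k=0}^{4} a^k/k! (terms k=0..4) = 1.00000 + 3.58294 + 6.41872 + 7.66596 + 6.86667 = 25.53430
Tail: a^5/(5!(1−ρ)) = 590.46846/(120·0.2834) = 17.36188
P₀ = 1/(25.53430 + 17.36188) = 1/42.89617 = 0.023312

Final: 0.023312


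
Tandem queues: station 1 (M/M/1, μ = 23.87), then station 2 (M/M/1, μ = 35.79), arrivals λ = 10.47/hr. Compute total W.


Each node sees arrival rate λ = 10.47/hr (tandem ⇒ throughput preserved).
W₁ = 1/(μ₁−λ) = 1/(23.87−10.47) = 0.07463 hr
W₂ = 1/(μ₂−λ) = 1/(35.79−10.47) = 0.03949 hr
W_total = W₁ + W₂ = 0.07463 + 0.03949 = 0.11412 hr

Final: 0.11412 hr


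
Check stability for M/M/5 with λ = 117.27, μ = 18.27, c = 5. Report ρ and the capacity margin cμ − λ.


Total capacity cμ = 5·18.27 = 91.35/hr
ρ = λ/(cμ) = 117.27/91.35 = 1.2837
Stable ⇔ ρ < 1: NO
Spare capacity = cμ − λ = 91.35 − 117.27 = -25.92/hr

Final: ρ = 1.2837; unstable; margin = -25.92/hr


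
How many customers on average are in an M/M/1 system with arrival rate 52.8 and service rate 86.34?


ρ = λ/μ = 52.8/86.34 = 0.6115
L = ρ/(1−ρ) = 0.6115/(1 − 0.6115) = 0.6115/0.3885 = 1.5742

Final: 1.5742


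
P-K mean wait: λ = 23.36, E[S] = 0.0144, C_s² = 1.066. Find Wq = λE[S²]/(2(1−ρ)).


ρ = λ·E[S] = 23.36·0.0144 = 0.3364
E[S²] = E[S]²(1+C_s²) = 0.0144²·(1+1.066) = 0.0004284
Wq = λ·E[S²]/(2(1−ρ)) = 23.36·0.0004284/(2·0.6636) = 0.007540 hr

Final: 0.007540 hr


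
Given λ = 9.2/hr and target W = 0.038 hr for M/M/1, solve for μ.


W = 1/(μ−λ) ⇒ μ − λ = 1/W = 1/0.038 = 26.3158
μ = λ + 1/W = 9.2 + 26.3158 = 35.5158 per hr

Final: 35.5158 /hr


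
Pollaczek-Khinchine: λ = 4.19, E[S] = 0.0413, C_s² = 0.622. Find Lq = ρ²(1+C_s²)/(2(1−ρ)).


ρ = λ·E[S] = 4.19·0.0413 = 0.1730
Lq = ρ²(1+C_s²)/(2(1−ρ)) = 0.02995·(1+0.622)/(2·0.8270)
= 0.02995·1.6220/1.6539 = 0.02937

Final: 0.02937


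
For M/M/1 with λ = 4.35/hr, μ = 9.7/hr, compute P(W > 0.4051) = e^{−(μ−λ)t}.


W ~ Exponential(μ−λ) for M/M/1.
μ − λ = 9.7 − 4.35 = 5.3500
P(W > t) = e^{−(μ−λ)t} = e^{−2.1673} = 0.114488

Final: 0.114488


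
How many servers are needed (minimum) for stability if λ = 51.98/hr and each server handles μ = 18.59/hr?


Stability requires cμ > λ ⇔ c > λ/μ.
λ/μ = 51.98/18.59 = 2.7961
Minimum integer c = ⌊2.7961⌋ + 1 = 3
Check: 3·18.59 = 55.77 > 51.98, while 2·18.59 = 37.18 ≤ 51.98

Final: 3 servers


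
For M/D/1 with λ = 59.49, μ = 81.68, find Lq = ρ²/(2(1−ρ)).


ρ = 59.49/81.68 = 0.7283
M/D/1: Lq = ρ²/(2(1−ρ)) = 0.5305/(2·0.2717) = 0.97630

Final: 0.97630


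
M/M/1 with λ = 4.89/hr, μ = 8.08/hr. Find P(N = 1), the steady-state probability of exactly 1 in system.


ρ = 4.89/8.08 = 0.6052
P_n = (1−ρ)·ρ^n = (1 − 0.6052)·0.6052^1 = 0.3948·0.605198 = 0.238933

Final: 0.238933


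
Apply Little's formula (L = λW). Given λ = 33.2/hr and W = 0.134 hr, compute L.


L = λW = 33.2·0.134 = 4.4488

Final: 4.4488


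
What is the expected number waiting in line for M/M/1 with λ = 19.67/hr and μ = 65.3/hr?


ρ = 19.67/65.3 = 0.3012
Lq = ρ²/(1−ρ) = 0.09074/0.6988 = 0.1299

Final: 0.1299


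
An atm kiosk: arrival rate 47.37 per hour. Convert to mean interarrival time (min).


Mean interarrival time = 1/λ = 1/47.37 hour = 0.02111 hour
In minutes: 0.02111 × 60 = 1.2666 min

Final: 1.2666 min


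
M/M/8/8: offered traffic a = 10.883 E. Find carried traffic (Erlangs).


B(8,10.883) = 0.377797 (Erlang-B)
Carried load = a(1 − B) = 10.883·(1 − 0.377797) = 10.883·0.622203 = 6.7714 E

Final: 6.7714 Erlangs


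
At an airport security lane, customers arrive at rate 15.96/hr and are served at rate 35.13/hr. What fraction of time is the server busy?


ρ = λ/μ = 15.96/35.13 = 0.4543

Final: 0.4543


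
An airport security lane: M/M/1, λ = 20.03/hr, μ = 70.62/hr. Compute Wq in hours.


ρ = 20.03/70.62 = 0.2836
Wq = ρ/(μ−λ) = 0.2836/(70.62 − 20.03) = 0.2836/50.59 = 0.005606 hr

Final: 0.005606 hr


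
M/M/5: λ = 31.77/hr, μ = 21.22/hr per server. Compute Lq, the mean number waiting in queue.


a = λ/μ = 1.4972; ρ = a/5 = 0.2994
P₀ = 0.223409
Lq = P₀·a^c·ρ / (c!·(1−ρ)²) = 0.223409·7.52245·0.2994/(120·0.49079)
= 0.008544

Final: 0.008544


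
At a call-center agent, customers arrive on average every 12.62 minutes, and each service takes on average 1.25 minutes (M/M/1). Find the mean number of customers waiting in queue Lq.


λ = 60/12.62 = 4.7544 /hr
μ = 60/1.25 = 48.0000 /hr
ρ = λ/μ = 4.7544/48.0000 = 0.09905
Lq = ρ²/(1−ρ) = 0.009811/0.9010 = 0.01089

Final: 0.01089


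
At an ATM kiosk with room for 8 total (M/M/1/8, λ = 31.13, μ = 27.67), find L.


ρ = 31.13/27.67 = 1.1250
L = ρ[1 − (K+1)ρ^K + Kρ^(K+1)] / [(1−ρ)(1−ρ^(K+1))]
Numerator: 1.1250·(1 − 9·2.566609 + 8·2.887551) = 1.126089
Denominator: (-0.1250)·(-1.887551) = 0.236029
L = 1.126089/0.236029 = 4.7710

Final: 4.7710


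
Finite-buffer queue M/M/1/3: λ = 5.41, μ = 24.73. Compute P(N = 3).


ρ = λ/μ = 5.41/24.73 = 0.2188
P_K = (1−ρ)ρ^K/(1−ρ^(K+1)) = (0.7812·0.010469)/(1 − 0.002290)
= 0.008179/0.997710 = 0.008198

Final: 0.008198


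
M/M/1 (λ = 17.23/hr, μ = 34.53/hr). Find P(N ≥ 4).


ρ = 17.23/34.53 = 0.4990
P(N ≥ n) = ρ^n = 0.4990^4 = 0.061995

Final: 0.061995


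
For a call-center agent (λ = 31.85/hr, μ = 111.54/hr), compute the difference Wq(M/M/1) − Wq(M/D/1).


ρ = 31.85/111.54 = 0.2855
Wq(M/M/1) = ρ/(μ−λ) = 0.2855/79.69 = 0.003583 hr
Wq(M/D/1) = ρ/(2(μ−λ)) = 0.001792 hr
Savings = 0.003583 − 0.001792 = 0.001792 hr

Final: 0.001792 hr


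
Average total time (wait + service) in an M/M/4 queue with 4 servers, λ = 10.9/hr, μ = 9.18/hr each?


a = 1.1874; ρ = 0.2968; P₀ = 0.304038
Lq = P₀·a^c·ρ/(c!(1−ρ)²) = 0.01512
Wq = Lq/λ = 0.01512/10.9 = 0.001387 hr
W = Wq + 1/μ = 0.001387 + 0.10893 = 0.11032 hr

Final: 0.11032 hr


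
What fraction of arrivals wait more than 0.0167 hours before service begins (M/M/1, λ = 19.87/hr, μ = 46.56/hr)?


ρ = 19.87/46.56 = 0.4268
P(Wq > t) = ρ·e^{−(μ−λ)t} = 0.4268·e^{−0.4457}
= 0.4268·0.640361 = 0.273281

Final: 0.273281


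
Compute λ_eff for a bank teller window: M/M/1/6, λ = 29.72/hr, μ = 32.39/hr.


ρ = 0.9176; P_K = (1−ρ)ρ^6/(1−ρ^7) = 0.108744
λ_eff = λ(1 − P_K) = 29.72·(1 − 0.108744) = 29.72·0.891256 = 26.4881 /hr

Final: 26.4881 /hr


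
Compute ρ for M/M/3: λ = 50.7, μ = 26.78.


ρ = λ/(cμ) = 50.7/(3·26.78) = 50.7/80.34 = 0.6311

Final: 0.6311


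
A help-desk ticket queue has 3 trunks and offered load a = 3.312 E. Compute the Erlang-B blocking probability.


B(c,a) = (a^c/c!) / Σ_{k=0}^{c} a^k/k!
a^3/3! = 6.055078
Σ terms (k=0..3): 1.00000 + 3.31200 + 5.48467 + 6.05508 = 15.851750
B = 6.055078/15.851750 = 0.381982

Final: 0.381982


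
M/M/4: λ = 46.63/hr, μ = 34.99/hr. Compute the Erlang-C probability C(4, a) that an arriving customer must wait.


a = λ/μ = 1.3327; ρ = a/4 = 0.3332
P₀ = 0.262314 (from M/M/c formula)
C(c,a) = [a^c/(c!(1−ρ))]·P₀ = [3.15418/(24·0.6668)]·0.262314
= 0.19709·0.262314 = 0.051699

Final: 0.051699


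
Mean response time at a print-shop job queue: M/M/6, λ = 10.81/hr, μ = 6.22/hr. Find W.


a = 1.7379; ρ = 0.2897; P₀ = 0.175772
Lq = P₀·a^c·ρ/(c!(1−ρ)²) = 0.003862
Wq = Lq/λ = 0.003862/10.81 = 0.0003572 hr
W = Wq + 1/μ = 0.0003572 + 0.16077 = 0.16113 hr

Final: 0.16113 hr


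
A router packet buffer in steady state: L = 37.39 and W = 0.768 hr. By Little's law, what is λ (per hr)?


λ = L/W = 37.39/0.768 = 48.6849 /hr

Final: 48.6849 /hr


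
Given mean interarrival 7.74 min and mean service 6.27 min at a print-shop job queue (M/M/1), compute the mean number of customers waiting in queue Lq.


λ = 60/7.74 = 7.7519 /hr
μ = 60/6.27 = 9.5694 /hr
ρ = λ/μ = 7.7519/9.5694 = 0.8101
Lq = ρ²/(1−ρ) = 0.6562/0.1899 = 3.4552

Final: 3.4552


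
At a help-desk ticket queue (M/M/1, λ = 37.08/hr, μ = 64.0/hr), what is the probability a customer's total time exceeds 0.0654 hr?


W ~ Exponential(μ−λ) for M/M/1.
μ − λ = 64.0 − 37.08 = 26.9200
P(W > t) = e^{−(μ−λ)t} = e^{−1.7606} = 0.171947

Final: 0.171947


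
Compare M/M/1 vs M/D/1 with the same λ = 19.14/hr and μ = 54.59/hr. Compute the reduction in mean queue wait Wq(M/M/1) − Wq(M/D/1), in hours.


ρ = 19.14/54.59 = 0.3506
Wq(M/M/1) = ρ/(μ−λ) = 0.3506/35.45 = 0.009890 hr
Wq(M/D/1) = ρ/(2(μ−λ)) = 0.004945 hr
Savings = 0.009890 − 0.004945 = 0.004945 hr

Final: 0.004945 hr


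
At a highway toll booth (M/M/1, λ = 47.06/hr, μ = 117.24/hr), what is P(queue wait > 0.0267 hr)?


ρ = 47.06/117.24 = 0.4014
P(Wq > t) = ρ·e^{−(μ−λ)t} = 0.4014·e^{−1.8738}
= 0.4014·0.153538 = 0.061630

Final: 0.061630


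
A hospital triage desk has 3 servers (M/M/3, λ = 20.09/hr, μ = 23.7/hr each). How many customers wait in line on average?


a = λ/μ = 0.8477; ρ = a/3 = 0.2826
P₀ = 0.425811
Lq = P₀·a^c·ρ / (c!·(1−ρ)²) = 0.425811·0.60911·0.2826/(6·0.51472)
= 0.02373

Final: 0.02373


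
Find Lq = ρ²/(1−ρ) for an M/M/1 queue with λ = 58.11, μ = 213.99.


ρ = 58.11/213.99 = 0.2716
Lq = ρ²/(1−ρ) = 0.07374/0.7284 = 0.1012

Final: 0.1012


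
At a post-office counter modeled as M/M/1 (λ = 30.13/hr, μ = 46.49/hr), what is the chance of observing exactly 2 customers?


ρ = 30.13/46.49 = 0.6481
P_n = (1−ρ)·ρ^n = (1 − 0.6481)·0.6481^2 = 0.3519·0.420029 = 0.147810

Final: 0.147810


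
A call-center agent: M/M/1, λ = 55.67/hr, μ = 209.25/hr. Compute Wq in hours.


ρ = 55.67/209.25 = 0.2660
Wq = ρ/(μ−λ) = 0.2660/(209.25 − 55.67) = 0.2660/153.58 = 0.001732 hr

Final: 0.001732 hr


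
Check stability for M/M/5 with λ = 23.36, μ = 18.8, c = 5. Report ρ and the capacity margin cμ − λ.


Total capacity cμ = 5·18.8 = 94.00/hr
ρ = λ/(cμ) = 23.36/94.00 = 0.2485
Stable ⇔ ρ < 1: YES
Spare capacity = cμ − λ = 94.00 − 23.36 = 70.64/hr

Final: ρ = 0.2485; stable; margin = 70.64/hr


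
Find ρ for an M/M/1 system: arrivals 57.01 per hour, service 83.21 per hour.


ρ = λ/μ = 57.01/83.21 = 0.6851

Final: 0.6851


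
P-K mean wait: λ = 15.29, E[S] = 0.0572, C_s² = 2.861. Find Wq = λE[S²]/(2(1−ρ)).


ρ = λ·E[S] = 15.29·0.0572 = 0.8746
E[S²] = E[S]²(1+C_s²) = 0.0572²·(1+2.861) = 0.012633
Wq = λ·E[S²]/(2(1−ρ)) = 15.29·0.012633/(2·0.1254) = 0.77007 hr

Final: 0.77007 hr


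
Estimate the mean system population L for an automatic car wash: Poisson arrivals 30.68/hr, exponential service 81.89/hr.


ρ = λ/μ = 30.68/81.89 = 0.3746
L = ρ/(1−ρ) = 0.3746/(1 − 0.3746) = 0.3746/0.6254 = 0.5991

Final: 0.5991


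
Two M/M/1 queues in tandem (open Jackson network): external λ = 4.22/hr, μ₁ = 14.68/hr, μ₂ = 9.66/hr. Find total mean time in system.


Each node sees arrival rate λ = 4.22/hr (tandem ⇒ throughput preserved).
W₁ = 1/(μ₁−λ) = 1/(14.68−4.22) = 0.09560 hr
W₂ = 1/(μ₂−λ) = 1/(9.66−4.22) = 0.18382 hr
W_total = W₁ + W₂ = 0.09560 + 0.18382 = 0.27943 hr

Final: 0.27943 hr


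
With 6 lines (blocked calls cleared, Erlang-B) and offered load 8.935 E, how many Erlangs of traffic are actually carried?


B(6,8.935) = 0.437433 (Erlang-B)
Carried load = a(1 − B) = 8.935·(1 − 0.437433) = 8.935·0.562567 = 5.0265 E

Final: 5.0265 Erlangs


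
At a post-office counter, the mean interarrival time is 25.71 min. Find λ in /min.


λ = 1/(interarrival time) in consistent units.
1 minute = 1 min, so λ = 1/25.71 = 0.03890 per minute

Final: 0.03890 /min


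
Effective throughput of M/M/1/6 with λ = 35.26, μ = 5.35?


ρ = 6.5907; P_K = (1−ρ)ρ^6/(1−ρ^7) = 0.848272
λ_eff = λ(1 − P_K) = 35.26·(1 − 0.848272) = 35.26·0.151728 = 5.3499 /hr

Final: 5.3499 /hr


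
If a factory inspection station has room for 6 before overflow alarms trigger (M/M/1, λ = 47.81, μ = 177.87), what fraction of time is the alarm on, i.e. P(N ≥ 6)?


ρ = 47.81/177.87 = 0.2688
P(N ≥ n) = ρ^n = 0.2688^6 = 0.0003771

Final: 0.0003771


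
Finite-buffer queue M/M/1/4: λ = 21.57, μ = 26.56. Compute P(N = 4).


ρ = λ/μ = 21.57/26.56 = 0.8121
P_K = (1−ρ)ρ^K/(1−ρ^(K+1)) = (0.1879·0.434999)/(1 − 0.353273)
= 0.081726/0.646727 = 0.126369

Final: 0.126369


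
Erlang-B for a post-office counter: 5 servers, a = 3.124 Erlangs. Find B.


B(c,a) = (a^c/c!) / Σ_{k=0}^{c} a^k/k!
a^5/5! = 2.479556
Σ terms (k=0..5): 1.00000 + 3.12400 + 4.87969 + 5.08138 + 3.96856 + 2.47956 = 20.533185
B = 2.479556/20.533185 = 0.120758

Final: 0.120758


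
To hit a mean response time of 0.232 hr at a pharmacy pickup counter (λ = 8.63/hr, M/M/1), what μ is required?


W = 1/(μ−λ) ⇒ μ − λ = 1/W = 1/0.232 = 4.3103
μ = λ + 1/W = 8.63 + 4.3103 = 12.9403 per hr

Final: 12.9403 /hr


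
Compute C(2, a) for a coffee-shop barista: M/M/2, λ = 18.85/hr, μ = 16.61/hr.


a = λ/μ = 1.1349; ρ = a/2 = 0.5674
P₀ = 0.275975 (from M/M/c formula)
C(c,a) = [a^c/(c!(1−ρ))]·P₀ = [1.28790/(2·0.4326)]·0.275975
= 1.48866·0.275975 = 0.410833

Final: 0.410833


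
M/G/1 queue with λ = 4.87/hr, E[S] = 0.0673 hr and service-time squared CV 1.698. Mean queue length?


ρ = λ·E[S] = 4.87·0.0673 = 0.3278
Lq = ρ²(1+C_s²)/(2(1−ρ)) = 0.1074·(1+1.698)/(2·0.6722)
= 0.1074·2.6980/1.3445 = 0.21556

Final: 0.21556


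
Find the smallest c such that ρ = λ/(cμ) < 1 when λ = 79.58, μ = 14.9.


Stability requires cμ > λ ⇔ c > λ/μ.
λ/μ = 79.58/14.9 = 5.3409
Minimum integer c = ⌊5.3409⌋ + 1 = 6
Check: 6·14.9 = 89.40 > 79.58, while 5·14.9 = 74.50 ≤ 79.58

Final: 6 servers


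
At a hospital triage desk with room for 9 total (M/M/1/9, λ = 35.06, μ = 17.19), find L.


ρ = 35.06/17.19 = 2.0396
L = ρ[1 − (K+1)ρ^K + Kρ^(K+1)] / [(1−ρ)(1−ρ^(K+1))]
Numerator: 2.0396·(1 − 10·610.694932 + 9·1245.547662) = 10409.861903
Denominator: (-1.0396)·(-1244.547662) = 1293.779332
L = 10409.861903/1293.779332 = 8.0461

Final: 8.0461


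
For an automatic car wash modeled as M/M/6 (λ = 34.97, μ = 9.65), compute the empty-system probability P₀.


a = λ/μ = 34.97/9.65 = 3.6238; ρ = a/c = 0.6040
Σ_{k=0}^{5} a^k/k! (terms k=0..5) = 1.00000 + 3.62383 + 6.56609 + 7.93147 + 7.18558 + 5.20787 = 31.51485
Tail: a^6/(6!(1−ρ)) = 2264.69600/(720·0.3960) = 7.94240
P₀ = 1/(31.51485 + 7.94240) = 1/39.45725 = 0.025344

Final: 0.025344


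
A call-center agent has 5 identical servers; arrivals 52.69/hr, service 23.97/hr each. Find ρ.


ρ = λ/(cμ) = 52.69/(5·23.97) = 52.69/119.85 = 0.4396

Final: 0.4396


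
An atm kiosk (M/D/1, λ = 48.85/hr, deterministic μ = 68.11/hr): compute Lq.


ρ = 48.85/68.11 = 0.7172
M/D/1: Lq = ρ²/(2(1−ρ)) = 0.5144/(2·0.2828) = 0.90956

Final: 0.90956


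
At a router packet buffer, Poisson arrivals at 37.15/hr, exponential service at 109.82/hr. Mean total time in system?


W = 1/(μ−λ) = 1/(109.82 − 37.15) = 1/72.67 = 0.01376 hr

Final: 0.01376 hr


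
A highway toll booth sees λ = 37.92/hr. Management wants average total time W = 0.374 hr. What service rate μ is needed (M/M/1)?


W = 1/(μ−λ) ⇒ μ − λ = 1/W = 1/0.374 = 2.6738
μ = λ + 1/W = 37.92 + 2.6738 = 40.5938 per hr

Final: 40.5938 /hr


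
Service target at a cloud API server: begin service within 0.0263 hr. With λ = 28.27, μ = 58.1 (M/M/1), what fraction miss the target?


ρ = 28.27/58.1 = 0.4866
P(Wq > t) = ρ·e^{−(μ−λ)t} = 0.4866·e^{−0.7845}
= 0.4866·0.456335 = 0.222041

Final: 0.222041


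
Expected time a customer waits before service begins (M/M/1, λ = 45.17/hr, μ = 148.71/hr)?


ρ = 45.17/148.71 = 0.3037
Wq = ρ/(μ−λ) = 0.3037/(148.71 − 45.17) = 0.3037/103.54 = 0.002934 hr

Final: 0.002934 hr


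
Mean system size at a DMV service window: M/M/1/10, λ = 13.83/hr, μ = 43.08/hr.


ρ = 13.83/43.08 = 0.3210
L = ρ[1 − (K+1)ρ^K + Kρ^(K+1)] / [(1−ρ)(1−ρ^(K+1))]
Numerator: 0.3210·(1 − 11·0.00001163 + 10·0.000003733) = 0.321002
Denominator: (0.6790)·(0.999996) = 0.678967
L = 0.321002/0.678967 = 0.4728

Final: 0.4728


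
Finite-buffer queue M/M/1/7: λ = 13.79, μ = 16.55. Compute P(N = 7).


ρ = λ/μ = 13.79/16.55 = 0.8332
P_K = (1−ρ)ρ^K/(1−ρ^(K+1)) = (0.1668·0.278846)/(1 − 0.232343)
= 0.046502/0.767657 = 0.060577

Final: 0.060577


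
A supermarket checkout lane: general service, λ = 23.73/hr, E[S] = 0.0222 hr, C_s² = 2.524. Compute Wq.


ρ = λ·E[S] = 23.73·0.0222 = 0.5268
E[S²] = E[S]²(1+C_s²) = 0.0222²·(1+2.524) = 0.001737
Wq = λ·E[S²]/(2(1−ρ)) = 23.73·0.001737/(2·0.4732) = 0.04355 hr

Final: 0.04355 hr


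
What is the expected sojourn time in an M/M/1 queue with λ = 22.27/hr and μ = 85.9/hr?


W = 1/(μ−λ) = 1/(85.9 − 22.27) = 1/63.63 = 0.01572 hr

Final: 0.01572 hr


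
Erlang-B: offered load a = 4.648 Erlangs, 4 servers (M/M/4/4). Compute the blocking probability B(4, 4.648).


B(c,a) = (a^c/c!) / Σ_{k=0}^{c} a^k/k!
a^4/4! = 19.447028
Σ terms (k=0..4): 1.00000 + 4.64800 + 10.80195 + 16.73582 + 19.44703 = 52.632804
B = 19.447028/52.632804 = 0.369485

Final: 0.369485


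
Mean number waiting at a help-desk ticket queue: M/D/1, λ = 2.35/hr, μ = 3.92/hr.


ρ = 2.35/3.92 = 0.5995
M/D/1: Lq = ρ²/(2(1−ρ)) = 0.3594/(2·0.4005) = 0.44866

Final: 0.44866


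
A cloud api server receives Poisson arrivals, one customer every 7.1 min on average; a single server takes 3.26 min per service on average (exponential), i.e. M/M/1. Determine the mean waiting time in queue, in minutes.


λ = 60/7.1 = 8.4507 /hr
μ = 60/3.26 = 18.4049 /hr
ρ = λ/μ = 8.4507/18.4049 = 0.4592
Wq = ρ/(μ−λ) = 0.4592/(18.4049−8.4507) = 0.04613 hr
In minutes: 0.04613·60 = 2.768 min

Final: 2.768 min


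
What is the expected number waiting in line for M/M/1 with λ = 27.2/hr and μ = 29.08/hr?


ρ = 27.2/29.08 = 0.9354
Lq = ρ²/(1−ρ) = 0.8749/0.06465 = 13.5327

Final: 13.5327


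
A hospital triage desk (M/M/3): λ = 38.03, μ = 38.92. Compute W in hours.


a = 0.9771; ρ = 0.3257; P₀ = 0.372422
Lq = P₀·a^c·ρ/(c!(1−ρ)²) = 0.04148
Wq = Lq/λ = 0.04148/38.03 = 0.001091 hr
W = Wq + 1/μ = 0.001091 + 0.02569 = 0.02678 hr

Final: 0.02678 hr


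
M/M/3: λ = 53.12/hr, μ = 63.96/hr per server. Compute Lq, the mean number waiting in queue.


a = λ/μ = 0.8305; ρ = a/3 = 0.2768
P₀ = 0.433383
Lq = P₀·a^c·ρ / (c!·(1−ρ)²) = 0.433383·0.57286·0.2768/(6·0.52296)
= 0.02190

Final: 0.02190


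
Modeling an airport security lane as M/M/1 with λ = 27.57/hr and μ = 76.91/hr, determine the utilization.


ρ = λ/μ = 27.57/76.91 = 0.3585

Final: 0.3585


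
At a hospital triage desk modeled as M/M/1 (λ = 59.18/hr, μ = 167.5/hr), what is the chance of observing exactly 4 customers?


ρ = 59.18/167.5 = 0.3533
P_n = (1−ρ)·ρ^n = (1 − 0.3533)·0.3533^4 = 0.6467·0.015583 = 0.010077

Final: 0.010077


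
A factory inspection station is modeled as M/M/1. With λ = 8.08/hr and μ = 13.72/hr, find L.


ρ = λ/μ = 8.08/13.72 = 0.5889
L = ρ/(1−ρ) = 0.5889/(1 − 0.5889) = 0.5889/0.4111 = 1.4326

Final: 1.4326


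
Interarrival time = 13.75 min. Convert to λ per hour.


λ = 1/(interarrival time) in consistent units.
1 hour = 60 min, so λ = 60/13.75 = 4.3636 per hour

Final: 4.3636 /hr


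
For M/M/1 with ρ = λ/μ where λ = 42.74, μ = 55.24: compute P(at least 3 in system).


ρ = 42.74/55.24 = 0.7737
P(N ≥ n) = ρ^n = 0.7737^3 = 0.463172

Final: 0.463172


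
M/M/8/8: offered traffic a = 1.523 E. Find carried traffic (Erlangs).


B(8,1.523) = 0.0001566 (Erlang-B)
Carried load = a(1 − B) = 1.523·(1 − 0.0001566) = 1.523·0.999843 = 1.5228 E

Final: 1.5228 Erlangs


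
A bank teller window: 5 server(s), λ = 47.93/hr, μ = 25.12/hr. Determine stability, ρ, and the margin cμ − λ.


Total capacity cμ = 5·25.12 = 125.60/hr
ρ = λ/(cμ) = 47.93/125.60 = 0.3816
Stable ⇔ ρ < 1: YES
Spare capacity = cμ − λ = 125.60 − 47.93 = 77.67/hr

Final: ρ = 0.3816; stable; margin = 77.67/hr


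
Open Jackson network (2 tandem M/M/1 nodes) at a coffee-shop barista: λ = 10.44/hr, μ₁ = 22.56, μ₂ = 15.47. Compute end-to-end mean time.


Each node sees arrival rate λ = 10.44/hr (tandem ⇒ throughput preserved).
W₁ = 1/(μ₁−λ) = 1/(22.56−10.44) = 0.08251 hr
W₂ = 1/(μ₂−λ) = 1/(15.47−10.44) = 0.19881 hr
W_total = W₁ + W₂ = 0.08251 + 0.19881 = 0.28132 hr

Final: 0.28132 hr


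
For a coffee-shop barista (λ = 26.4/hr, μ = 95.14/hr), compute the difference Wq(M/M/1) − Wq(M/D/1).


ρ = 26.4/95.14 = 0.2775
Wq(M/M/1) = ρ/(μ−λ) = 0.2775/68.74 = 0.004037 hr
Wq(M/D/1) = ρ/(2(μ−λ)) = 0.002018 hr
Savings = 0.004037 − 0.002018 = 0.002018 hr

Final: 0.002018 hr


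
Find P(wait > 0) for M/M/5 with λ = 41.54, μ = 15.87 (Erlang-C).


a = λ/μ = 2.6175; ρ = a/5 = 0.5235
P₀ = 0.070737 (from M/M/c formula)
C(c,a) = [a^c/(c!(1−ρ))]·P₀ = [122.87056/(120·0.4765)]·0.070737
= 2.14885·0.070737 = 0.152003

Final: 0.152003


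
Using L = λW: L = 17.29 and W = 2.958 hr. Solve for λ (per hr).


λ = L/W = 17.29/2.958 = 5.8452 /hr

Final: 5.8452 /hr


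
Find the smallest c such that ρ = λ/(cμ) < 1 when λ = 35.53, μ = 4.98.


Stability requires cμ > λ ⇔ c > λ/μ.
λ/μ = 35.53/4.98 = 7.1345
Minimum integer c = ⌊7.1345⌋ + 1 = 8
Check: 8·4.98 = 39.84 > 35.53, while 7·4.98 = 34.86 ≤ 35.53

Final: 8 servers


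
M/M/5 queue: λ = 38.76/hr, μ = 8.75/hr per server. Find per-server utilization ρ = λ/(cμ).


ρ = λ/(cμ) = 38.76/(5·8.75) = 38.76/43.75 = 0.8859

Final: 0.8859


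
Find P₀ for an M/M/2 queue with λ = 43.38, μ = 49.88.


a = λ/μ = 43.38/49.88 = 0.8697; ρ = a/c = 0.4348
Σ_{k=0}^{1} a^k/k! (terms k=0..1) = 1.00000 + 0.86969 = 1.86969
Tail: a^2/(2!(1−ρ)) = 0.75636/(2·0.5652) = 0.66916
P₀ = 1/(1.86969 + 0.66916) = 1/2.53884 = 0.393880

Final: 0.393880


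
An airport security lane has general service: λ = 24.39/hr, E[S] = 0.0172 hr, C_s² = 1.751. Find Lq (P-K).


ρ = λ·E[S] = 24.39·0.0172 = 0.4195
Lq = ρ²(1+C_s²)/(2(1−ρ)) = 0.1760·(1+1.751)/(2·0.5805)
= 0.1760·2.7510/1.1610 = 0.41701

Final: 0.41701


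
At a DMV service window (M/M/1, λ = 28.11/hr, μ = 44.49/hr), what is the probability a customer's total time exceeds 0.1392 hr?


W ~ Exponential(μ−λ) for M/M/1.
μ − λ = 44.49 − 28.11 = 16.3800
P(W > t) = e^{−(μ−λ)t} = e^{−2.2801} = 0.102274

Final: 0.102274


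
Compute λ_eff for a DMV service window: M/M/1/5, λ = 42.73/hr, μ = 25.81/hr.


ρ = 1.6556; P_K = (1−ρ)ρ^5/(1−ρ^6) = 0.416187
λ_eff = λ(1 − P_K) = 42.73·(1 − 0.416187) = 42.73·0.583813 = 24.9463 /hr

Final: 24.9463 /hr


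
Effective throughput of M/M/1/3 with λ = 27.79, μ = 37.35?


ρ = 0.7440; P_K = (1−ρ)ρ^3/(1−ρ^4) = 0.152019
λ_eff = λ(1 − P_K) = 27.79·(1 − 0.152019) = 27.79·0.847981 = 23.5654 /hr

Final: 23.5654 /hr


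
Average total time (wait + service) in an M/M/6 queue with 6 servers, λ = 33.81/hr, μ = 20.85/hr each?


a = 1.6216; ρ = 0.2703; P₀ = 0.197505
Lq = P₀·a^c·ρ/(c!(1−ρ)²) = 0.002531
Wq = Lq/λ = 0.002531/33.81 = 0.00007487 hr
W = Wq + 1/μ = 0.00007487 + 0.04796 = 0.04804 hr

Final: 0.04804 hr


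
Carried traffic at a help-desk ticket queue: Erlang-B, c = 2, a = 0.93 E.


B(2,0.93) = 0.183051 (Erlang-B)
Carried load = a(1 − B) = 0.93·(1 − 0.183051) = 0.93·0.816949 = 0.7598 E

Final: 0.7598 Erlangs


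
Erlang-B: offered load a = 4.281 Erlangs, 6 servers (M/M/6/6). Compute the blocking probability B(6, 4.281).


B(c,a) = (a^c/c!) / Σ_{k=0}^{c} a^k/k!
a^6/6! = 8.549464
Σ terms (k=0..6): 1.00000 + 4.28100 + 9.16348 + 13.07629 + 13.99490 + 11.98243 + 8.54946 = 62.047556
B = 8.549464/62.047556 = 0.137789

Final: 0.137789


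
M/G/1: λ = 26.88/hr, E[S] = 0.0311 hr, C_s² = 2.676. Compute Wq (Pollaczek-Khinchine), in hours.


ρ = λ·E[S] = 26.88·0.0311 = 0.8360
E[S²] = E[S]²(1+C_s²) = 0.0311²·(1+2.676) = 0.003555
Wq = λ·E[S²]/(2(1−ρ)) = 26.88·0.003555/(2·0.1640) = 0.29132 hr

Final: 0.29132 hr


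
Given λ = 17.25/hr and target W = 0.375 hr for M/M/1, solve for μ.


W = 1/(μ−λ) ⇒ μ − λ = 1/W = 1/0.375 = 2.6667
μ = λ + 1/W = 17.25 + 2.6667 = 19.9167 per hr

Final: 19.9167 /hr


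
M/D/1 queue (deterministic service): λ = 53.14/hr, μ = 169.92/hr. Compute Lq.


ρ = 53.14/169.92 = 0.3127
M/D/1: Lq = ρ²/(2(1−ρ)) = 0.09780/(2·0.6873) = 0.07115

Final: 0.07115


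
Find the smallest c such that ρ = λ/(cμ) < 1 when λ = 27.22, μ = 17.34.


Stability requires cμ > λ ⇔ c > λ/μ.
λ/μ = 27.22/17.34 = 1.5698
Minimum integer c = ⌊1.5698⌋ + 1 = 2
Check: 2·17.34 = 34.68 > 27.22, while 1·17.34 = 17.34 ≤ 27.22

Final: 2 servers


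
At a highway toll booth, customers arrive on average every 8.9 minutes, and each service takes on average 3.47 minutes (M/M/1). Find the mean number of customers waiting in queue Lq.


λ = 60/8.9 = 6.7416 /hr
μ = 60/3.47 = 17.2911 /hr
ρ = λ/μ = 6.7416/17.2911 = 0.3899
Lq = ρ²/(1−ρ) = 0.1520/0.6101 = 0.2492

Final: 0.2492


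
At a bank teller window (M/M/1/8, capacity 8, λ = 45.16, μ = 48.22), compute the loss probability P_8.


ρ = λ/μ = 45.16/48.22 = 0.9365
P_K = (1−ρ)ρ^K/(1−ρ^(K+1)) = (0.06346·0.591853)/(1 − 0.554294)
= 0.037558/0.445706 = 0.084267

Final: 0.084267


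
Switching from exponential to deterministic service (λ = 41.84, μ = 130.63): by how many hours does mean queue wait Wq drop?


ρ = 41.84/130.63 = 0.3203
Wq(M/M/1) = ρ/(μ−λ) = 0.3203/88.79 = 0.003607 hr
Wq(M/D/1) = ρ/(2(μ−λ)) = 0.001804 hr
Savings = 0.003607 − 0.001804 = 0.001804 hr

Final: 0.001804 hr


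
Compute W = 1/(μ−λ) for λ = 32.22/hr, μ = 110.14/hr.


W = 1/(μ−λ) = 1/(110.14 − 32.22) = 1/77.92 = 0.01283 hr

Final: 0.01283 hr


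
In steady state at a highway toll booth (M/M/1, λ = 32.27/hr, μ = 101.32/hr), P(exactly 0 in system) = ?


ρ = 32.27/101.32 = 0.3185
P_n = (1−ρ)·ρ^n = (1 − 0.3185)·0.3185^0 = 0.6815·1.000000 = 0.681504

Final: 0.681504


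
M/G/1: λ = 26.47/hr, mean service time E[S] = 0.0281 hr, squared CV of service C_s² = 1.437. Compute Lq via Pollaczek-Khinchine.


ρ = λ·E[S] = 26.47·0.0281 = 0.7438
Lq = ρ²(1+C_s²)/(2(1−ρ)) = 0.5532·(1+1.437)/(2·0.2562)
= 0.5532·2.4370/0.5124 = 2.63135

Final: 2.63135


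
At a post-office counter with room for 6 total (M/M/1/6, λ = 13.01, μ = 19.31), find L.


ρ = 13.01/19.31 = 0.6737
L = ρ[1 − (K+1)ρ^K + Kρ^(K+1)] / [(1−ρ)(1−ρ^(K+1))]
Numerator: 0.6737·(1 − 7·0.093534 + 6·0.063018) = 0.487366
Denominator: (0.3263)·(0.936982) = 0.305696
L = 0.487366/0.305696 = 1.5943

Final: 1.5943


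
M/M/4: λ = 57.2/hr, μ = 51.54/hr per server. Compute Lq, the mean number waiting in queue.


a = λ/μ = 1.1098; ρ = a/4 = 0.2775
P₀ = 0.328842
Lq = P₀·a^c·ρ / (c!·(1−ρ)²) = 0.328842·1.51707·0.2775/(24·0.52207)
= 0.01105

Final: 0.01105


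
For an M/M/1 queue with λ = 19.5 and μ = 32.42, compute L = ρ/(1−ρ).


ρ = λ/μ = 19.5/32.42 = 0.6015
L = ρ/(1−ρ) = 0.6015/(1 − 0.6015) = 0.6015/0.3985 = 1.5093

Final: 1.5093


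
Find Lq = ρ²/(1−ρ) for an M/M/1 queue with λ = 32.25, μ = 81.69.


ρ = 32.25/81.69 = 0.3948
Lq = ρ²/(1−ρ) = 0.1559/0.6052 = 0.2575

Final: 0.2575


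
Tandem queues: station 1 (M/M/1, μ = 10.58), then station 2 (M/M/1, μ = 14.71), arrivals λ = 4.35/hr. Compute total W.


Each node sees arrival rate λ = 4.35/hr (tandem ⇒ throughput preserved).
W₁ = 1/(μ₁−λ) = 1/(10.58−4.35) = 0.16051 hr
W₂ = 1/(μ₂−λ) = 1/(14.71−4.35) = 0.09653 hr
W_total = W₁ + W₂ = 0.16051 + 0.09653 = 0.25704 hr

Final: 0.25704 hr


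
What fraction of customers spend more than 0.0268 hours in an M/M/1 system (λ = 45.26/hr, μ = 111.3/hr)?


W ~ Exponential(μ−λ) for M/M/1.
μ − λ = 111.3 − 45.26 = 66.0400
P(W > t) = e^{−(μ−λ)t} = e^{−1.7699} = 0.170355

Final: 0.170355


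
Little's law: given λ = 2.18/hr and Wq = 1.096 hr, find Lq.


Lq = λWq = 2.18·1.096 = 2.3893

Final: 2.3893


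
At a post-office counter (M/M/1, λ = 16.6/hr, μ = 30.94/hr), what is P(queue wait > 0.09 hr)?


ρ = 16.6/30.94 = 0.5365
P(Wq > t) = ρ·e^{−(μ−λ)t} = 0.5365·e^{−1.2906}
= 0.5365·0.275106 = 0.147600

Final: 0.147600


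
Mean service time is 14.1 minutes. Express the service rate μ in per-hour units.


μ = 1/(service time) in consistent units.
1 hour = 60 min, so μ = 60/14.1 = 4.2553 per hour

Final: 4.2553 /hr


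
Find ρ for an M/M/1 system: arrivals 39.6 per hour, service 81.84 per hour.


ρ = λ/μ = 39.6/81.84 = 0.4839

Final: 0.4839


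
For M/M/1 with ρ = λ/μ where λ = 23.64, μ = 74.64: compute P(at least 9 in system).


ρ = 23.64/74.64 = 0.3167
P(N ≥ n) = ρ^n = 0.3167^9 = 0.00003207

Final: 0.00003207


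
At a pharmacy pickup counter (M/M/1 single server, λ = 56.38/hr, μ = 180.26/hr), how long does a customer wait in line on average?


ρ = 56.38/180.26 = 0.3128
Wq = ρ/(μ−λ) = 0.3128/(180.26 − 56.38) = 0.3128/123.88 = 0.002525 hr

Final: 0.002525 hr


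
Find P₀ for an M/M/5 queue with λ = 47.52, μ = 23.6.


a = λ/μ = 47.52/23.6 = 2.0136; ρ = a/c = 0.4027
Σ_{k=0}^{4} a^k/k! (terms k=0..4) = 1.00000 + 2.01356 + 2.02721 + 1.36064 + 0.68493 = 7.08634
Tail: a^5/(5!(1−ρ)) = 33.09955/(120·0.5973) = 0.46180
P₀ = 1/(7.08634 + 0.46180) = 1/7.54814 = 0.132483

Final: 0.132483


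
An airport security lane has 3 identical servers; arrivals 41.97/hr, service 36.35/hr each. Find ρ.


ρ = λ/(cμ) = 41.97/(3·36.35) = 41.97/109.05 = 0.3849

Final: 0.3849


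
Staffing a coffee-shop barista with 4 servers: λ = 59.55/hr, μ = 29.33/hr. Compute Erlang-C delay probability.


a = λ/μ = 2.0303; ρ = a/4 = 0.5076
P₀ = 0.126193 (from M/M/c formula)
C(c,a) = [a^c/(c!(1−ρ))]·P₀ = [16.99334/(24·0.4924)]·0.126193
= 1.43793·0.126193 = 0.181457

Final: 0.181457


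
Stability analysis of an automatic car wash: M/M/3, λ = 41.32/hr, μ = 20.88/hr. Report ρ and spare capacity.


Total capacity cμ = 3·20.88 = 62.64/hr
ρ = λ/(cμ) = 41.32/62.64 = 0.6596
Stable ⇔ ρ < 1: YES
Spare capacity = cμ − λ = 62.64 − 41.32 = 21.32/hr

Final: ρ = 0.6596; stable; margin = 21.32/hr


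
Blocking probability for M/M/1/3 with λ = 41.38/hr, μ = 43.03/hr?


ρ = λ/μ = 41.38/43.03 = 0.9617
P_K = (1−ρ)ρ^K/(1−ρ^(K+1)) = (0.03835·0.889319)/(1 − 0.855217)
= 0.034101/0.144783 = 0.235534

Final: 0.235534


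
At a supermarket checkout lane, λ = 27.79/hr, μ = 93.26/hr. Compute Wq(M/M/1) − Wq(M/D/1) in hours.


ρ = 27.79/93.26 = 0.2980
Wq(M/M/1) = ρ/(μ−λ) = 0.2980/65.47 = 0.004551 hr
Wq(M/D/1) = ρ/(2(μ−λ)) = 0.002276 hr
Savings = 0.004551 − 0.002276 = 0.002276 hr

Final: 0.002276 hr


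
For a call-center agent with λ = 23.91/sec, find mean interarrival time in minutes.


Mean interarrival time = 1/λ = 1/23.91 second = 0.04182 second
In minutes: 0.04182 × 0.0166667 = 0.0006971 min

Final: 0.0006971 min


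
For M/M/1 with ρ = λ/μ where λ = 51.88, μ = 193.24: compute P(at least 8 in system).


ρ = 51.88/193.24 = 0.2685
P(N ≥ n) = ρ^n = 0.2685^8 = 0.00002699

Final: 0.00002699


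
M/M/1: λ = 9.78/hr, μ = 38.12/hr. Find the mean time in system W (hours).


W = 1/(μ−λ) = 1/(38.12 − 9.78) = 1/28.34 = 0.03529 hr

Final: 0.03529 hr


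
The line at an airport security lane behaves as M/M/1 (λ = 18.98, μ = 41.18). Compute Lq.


ρ = 18.98/41.18 = 0.4609
Lq = ρ²/(1−ρ) = 0.2124/0.5391 = 0.3941

Final: 0.3941


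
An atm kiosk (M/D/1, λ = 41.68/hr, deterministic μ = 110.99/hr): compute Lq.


ρ = 41.68/110.99 = 0.3755
M/D/1: Lq = ρ²/(2(1−ρ)) = 0.1410/(2·0.6245) = 0.11291

Final: 0.11291


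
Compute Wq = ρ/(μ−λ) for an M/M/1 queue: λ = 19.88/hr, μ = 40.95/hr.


ρ = 19.88/40.95 = 0.4855
Wq = ρ/(μ−λ) = 0.4855/(40.95 − 19.88) = 0.4855/21.07 = 0.02304 hr

Final: 0.02304 hr


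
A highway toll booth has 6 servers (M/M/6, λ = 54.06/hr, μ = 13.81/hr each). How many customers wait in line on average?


a = λ/μ = 3.9146; ρ = a/6 = 0.6524
P₀ = 0.018383
Lq = P₀·a^c·ρ / (c!·(1−ρ)²) = 0.018383·3598.27355·0.6524/(720·0.12081)
= 0.49616

Final: 0.49616


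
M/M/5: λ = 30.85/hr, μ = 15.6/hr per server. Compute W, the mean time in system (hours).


a = 1.9776; ρ = 0.3955; P₀ = 0.137436
Lq = P₀·a^c·ρ/(c!(1−ρ)²) = 0.03749
Wq = Lq/λ = 0.03749/30.85 = 0.001215 hr
W = Wq + 1/μ = 0.001215 + 0.06410 = 0.06532 hr

Final: 0.06532 hr


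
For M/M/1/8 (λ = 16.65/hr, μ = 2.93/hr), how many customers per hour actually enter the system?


ρ = 5.6826; P_K = (1−ρ)ρ^8/(1−ρ^9) = 0.824024
λ_eff = λ(1 − P_K) = 16.65·(1 − 0.824024) = 16.65·0.175976 = 2.9300 /hr

Final: 2.9300 /hr


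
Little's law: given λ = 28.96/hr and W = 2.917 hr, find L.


L = λW = 28.96·2.917 = 84.4763

Final: 84.4763


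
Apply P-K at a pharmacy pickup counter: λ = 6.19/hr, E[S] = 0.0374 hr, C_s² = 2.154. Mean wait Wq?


ρ = λ·E[S] = 6.19·0.0374 = 0.2315
E[S²] = E[S]²(1+C_s²) = 0.0374²·(1+2.154) = 0.004412
Wq = λ·E[S²]/(2(1−ρ)) = 6.19·0.004412/(2·0.7685) = 0.01777 hr

Final: 0.01777 hr


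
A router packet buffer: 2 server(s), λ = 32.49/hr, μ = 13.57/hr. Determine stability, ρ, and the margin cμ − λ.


Total capacity cμ = 2·13.57 = 27.14/hr
ρ = λ/(cμ) = 32.49/27.14 = 1.1971
Stable ⇔ ρ < 1: NO
Spare capacity = cμ − λ = 27.14 − 32.49 = -5.35/hr

Final: ρ = 1.1971; unstable; margin = -5.35/hr


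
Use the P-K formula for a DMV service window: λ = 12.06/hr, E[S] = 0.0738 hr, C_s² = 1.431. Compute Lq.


ρ = λ·E[S] = 12.06·0.0738 = 0.8900
Lq = ρ²(1+C_s²)/(2(1−ρ)) = 0.7921·(1+1.431)/(2·0.1100)
= 0.7921·2.4310/0.2199 = 8.75548

Final: 8.75548


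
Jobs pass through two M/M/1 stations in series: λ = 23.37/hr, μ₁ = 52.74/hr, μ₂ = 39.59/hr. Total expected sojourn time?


Each node sees arrival rate λ = 23.37/hr (tandem ⇒ throughput preserved).
W₁ = 1/(μ₁−λ) = 1/(52.74−23.37) = 0.03405 hr
W₂ = 1/(μ₂−λ) = 1/(39.59−23.37) = 0.06165 hr
W_total = W₁ + W₂ = 0.03405 + 0.06165 = 0.09570 hr

Final: 0.09570 hr
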